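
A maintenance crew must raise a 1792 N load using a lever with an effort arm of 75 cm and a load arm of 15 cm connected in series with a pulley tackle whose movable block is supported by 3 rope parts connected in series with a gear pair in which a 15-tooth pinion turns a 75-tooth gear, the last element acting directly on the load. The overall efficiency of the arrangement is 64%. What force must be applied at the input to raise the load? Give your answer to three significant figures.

Lever MA = effort arm / load arm = 75/15 = 5.
Block-and-tackle MA = number of supporting rope parts = 3.
Gear pair MA = 75/15 = 5.
Combined ideal MA = 5 × 3 × 5 = 75.
Actual MA = 75 × 0.64 = 48.
Effort = load / actual MA = 1792 / 48 = 37.333 N.

37.3 N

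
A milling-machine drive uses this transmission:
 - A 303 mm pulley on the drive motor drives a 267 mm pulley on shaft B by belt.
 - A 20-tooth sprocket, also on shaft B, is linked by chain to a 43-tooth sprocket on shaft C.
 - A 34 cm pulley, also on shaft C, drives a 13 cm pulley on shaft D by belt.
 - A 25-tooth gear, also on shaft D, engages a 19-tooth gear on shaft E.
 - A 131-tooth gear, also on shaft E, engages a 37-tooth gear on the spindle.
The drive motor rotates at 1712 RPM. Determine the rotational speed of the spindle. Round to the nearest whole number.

11010 RPM

the drive motor → shaft B (belt, 267/303): 1712 ÷ 0.88119 = 1942.8 RPM
shaft B → shaft C (chain, 43/20): 1942.8 ÷ 2.15 = 903.64 RPM
shaft C → shaft D (belt, 13/34): 903.64 ÷ 0.38235 = 2363.4 RPM
shaft D → shaft E (gear mesh, 19/25): 2363.4 ÷ 0.76 = 3109.7 RPM
shaft E → the spindle (gear mesh, 37/131): 3109.7 ÷ 0.28244 = 11010 RPM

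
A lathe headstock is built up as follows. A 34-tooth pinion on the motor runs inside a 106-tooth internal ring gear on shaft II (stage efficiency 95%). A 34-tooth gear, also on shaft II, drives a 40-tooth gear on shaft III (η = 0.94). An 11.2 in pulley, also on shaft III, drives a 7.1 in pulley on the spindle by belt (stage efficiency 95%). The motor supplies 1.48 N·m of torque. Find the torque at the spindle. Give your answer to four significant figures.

Internal gear: ratio = 106/34 = 3.1176; torque at shaft II = 1.48 × 3.1176 × 0.95 = 4.3834 N·m.
Gear mesh: ratio = 40/34 = 1.1765; torque at shaft III = 4.3834 × 1.1765 × 0.94 = 4.8475 N·m.
Belt: ratio = 7.1/11.2 = 0.63393; torque at the spindle = 4.8475 × 0.63393 × 0.95 = 2.9193 N·m.

2.919 N·m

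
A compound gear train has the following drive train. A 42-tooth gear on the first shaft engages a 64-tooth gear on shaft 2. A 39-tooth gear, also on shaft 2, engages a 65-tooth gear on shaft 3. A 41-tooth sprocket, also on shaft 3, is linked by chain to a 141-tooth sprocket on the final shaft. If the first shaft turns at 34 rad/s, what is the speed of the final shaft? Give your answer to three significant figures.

3.89 rad/s

gear mesh 64/42 = 1.5238 → 34/1.5238 = 22.312 rad/s
gear mesh 65/39 = 1.6667 → 22.312/1.6667 = 13.387 rad/s
chain 141/41 = 3.439 → 13.387/3.439 = 3.8928 rad/s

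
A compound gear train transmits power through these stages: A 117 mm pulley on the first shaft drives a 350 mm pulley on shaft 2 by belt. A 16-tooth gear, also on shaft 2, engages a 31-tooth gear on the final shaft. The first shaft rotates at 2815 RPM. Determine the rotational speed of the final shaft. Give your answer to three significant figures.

486 RPM

the first shaft → shaft 2 (belt, 350/117): 2815 ÷ 2.9915 = 941.01 RPM
shaft 2 → the final shaft (gear mesh, 31/16): 941.01 ÷ 1.9375 = 485.68 RPM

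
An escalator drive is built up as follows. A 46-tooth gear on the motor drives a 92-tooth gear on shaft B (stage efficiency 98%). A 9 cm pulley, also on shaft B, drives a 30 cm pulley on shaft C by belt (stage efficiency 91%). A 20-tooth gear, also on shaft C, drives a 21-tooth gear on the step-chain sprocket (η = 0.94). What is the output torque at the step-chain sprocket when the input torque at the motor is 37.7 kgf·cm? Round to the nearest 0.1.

After the gear mesh (92/46): 37.7 × 2 × 0.98 = 73.892 kgf·cm
After the belt (30/9): 73.892 × 3.3333 × 0.91 = 224.14 kgf·cm
After the gear mesh (21/20): 224.14 × 1.05 × 0.94 = 221.23 kgf·cm

221.2 kgf·cm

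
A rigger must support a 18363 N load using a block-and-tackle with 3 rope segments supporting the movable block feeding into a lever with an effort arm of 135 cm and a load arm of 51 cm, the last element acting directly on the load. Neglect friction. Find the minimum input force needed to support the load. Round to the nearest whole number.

Block-and-tackle MA = number of supporting rope parts = 3.
Lever MA = effort arm / load arm = 135/51 = 2.6471.
Combined ideal MA = 3 × 2.6471 = 7.9412.
Effort = load / MA = 18363 / 7.9412 = 2312.4 N.

2312 N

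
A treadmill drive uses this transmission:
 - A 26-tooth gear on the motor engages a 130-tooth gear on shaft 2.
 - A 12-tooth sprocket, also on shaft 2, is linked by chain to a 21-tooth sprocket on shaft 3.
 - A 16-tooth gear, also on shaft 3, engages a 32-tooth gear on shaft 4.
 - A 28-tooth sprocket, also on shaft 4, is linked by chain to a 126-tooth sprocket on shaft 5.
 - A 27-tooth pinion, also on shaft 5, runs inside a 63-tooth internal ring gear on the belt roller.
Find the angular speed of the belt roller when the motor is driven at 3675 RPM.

the motor → shaft 2 (gear mesh, 130/26): 3675 ÷ 5 = 735 RPM
shaft 2 → shaft 3 (chain, 21/12): 735 ÷ 1.75 = 420 RPM
shaft 3 → shaft 4 (gear mesh, 32/16): 420 ÷ 2 = 210 RPM
shaft 4 → shaft 5 (chain, 126/28): 210 ÷ 4.5 = 46.667 RPM
shaft 5 → the belt roller (internal gear, 63/27): 46.667 ÷ 2.3333 = 20 RPM

20 RPM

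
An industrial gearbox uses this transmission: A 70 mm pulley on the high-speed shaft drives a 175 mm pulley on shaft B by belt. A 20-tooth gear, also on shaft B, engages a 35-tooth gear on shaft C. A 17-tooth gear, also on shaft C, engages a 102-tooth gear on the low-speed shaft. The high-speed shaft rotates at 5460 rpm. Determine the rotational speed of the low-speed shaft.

208 rpm

belt 175/70 = 2.5 → 5460/2.5 = 2184 rpm
gear mesh 35/20 = 1.75 → 2184/1.75 = 1248 rpm
gear mesh 102/17 = 6 → 1248/6 = 208 rpm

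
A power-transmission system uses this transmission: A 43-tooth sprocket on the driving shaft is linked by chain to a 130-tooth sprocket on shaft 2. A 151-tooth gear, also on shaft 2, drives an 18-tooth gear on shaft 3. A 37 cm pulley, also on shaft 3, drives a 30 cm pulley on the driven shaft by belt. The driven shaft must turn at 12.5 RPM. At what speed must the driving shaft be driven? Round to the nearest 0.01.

3.65 RPM

Overall ratio R = 3.0233 × 0.11921 × 0.81081 = 0.29221.
Required input speed = output speed × R = 12.5 × 0.29221 = 3.6526 RPM.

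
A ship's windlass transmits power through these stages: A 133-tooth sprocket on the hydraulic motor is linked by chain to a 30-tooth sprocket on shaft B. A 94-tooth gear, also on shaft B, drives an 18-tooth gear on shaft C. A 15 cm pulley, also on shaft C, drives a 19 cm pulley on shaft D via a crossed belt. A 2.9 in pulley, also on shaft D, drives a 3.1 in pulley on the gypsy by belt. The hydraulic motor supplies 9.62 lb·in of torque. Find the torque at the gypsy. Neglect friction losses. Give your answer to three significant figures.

After the chain (30/133): 9.62 × 0.22556 = 2.1699 lb·in
After the gear mesh (18/94): 2.1699 × 0.19149 = 0.41552 lb·in
After the belt (19/15): 0.41552 × 1.2667 = 0.52632 lb·in
After the belt (3.1/2.9): 0.52632 × 1.069 = 0.56262 lb·in

0.563 lb·in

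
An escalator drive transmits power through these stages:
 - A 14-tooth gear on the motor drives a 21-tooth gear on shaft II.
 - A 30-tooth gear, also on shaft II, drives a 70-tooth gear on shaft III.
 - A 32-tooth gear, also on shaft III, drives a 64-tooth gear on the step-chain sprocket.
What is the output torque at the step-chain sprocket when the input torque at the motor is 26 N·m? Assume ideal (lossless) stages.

Gear mesh: ratio = 21/14 = 1.5; torque at shaft II = 26 × 1.5 = 39 N·m.
Gear mesh: ratio = 70/30 = 2.3333; torque at shaft III = 39 × 2.3333 = 91 N·m.
Gear mesh: ratio = 64/32 = 2; torque at the step-chain sprocket = 91 × 2 = 182 N·m.

182 N·m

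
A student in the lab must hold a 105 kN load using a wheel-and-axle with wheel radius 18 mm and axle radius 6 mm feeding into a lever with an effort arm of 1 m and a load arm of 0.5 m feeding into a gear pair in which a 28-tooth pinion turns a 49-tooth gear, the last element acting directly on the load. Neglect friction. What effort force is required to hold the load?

10 kN

Wheel-and-axle MA = R/r = 18/6 = 3.
Lever MA = effort arm / load arm = 1/0.5 = 2.
Gear pair MA = 49/28 = 1.75.
Combined ideal MA = 3 × 2 × 1.75 = 10.5.
Effort = load / MA = 105 / 10.5 = 10 kN.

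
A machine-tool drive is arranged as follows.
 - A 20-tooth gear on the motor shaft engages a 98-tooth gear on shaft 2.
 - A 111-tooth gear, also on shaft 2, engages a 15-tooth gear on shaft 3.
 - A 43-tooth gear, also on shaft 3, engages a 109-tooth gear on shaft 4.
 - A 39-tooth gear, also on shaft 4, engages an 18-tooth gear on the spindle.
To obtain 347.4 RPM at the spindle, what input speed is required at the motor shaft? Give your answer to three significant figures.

Overall ratio R = 4.9 × 0.13514 × 2.5349 × 0.46154 = 0.77469.
Required input speed = output speed × R = 347.4 × 0.77469 = 269.13 RPM.

269 RPM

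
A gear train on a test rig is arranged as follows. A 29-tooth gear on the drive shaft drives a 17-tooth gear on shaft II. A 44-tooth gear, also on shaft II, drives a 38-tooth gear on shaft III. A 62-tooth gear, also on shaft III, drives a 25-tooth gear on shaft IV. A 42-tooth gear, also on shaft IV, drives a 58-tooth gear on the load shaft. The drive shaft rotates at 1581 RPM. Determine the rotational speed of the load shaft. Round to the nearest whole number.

5608 RPM

Gear mesh: ratio = 17/29 = 0.58621, so shaft II turns at 1581 / 0.58621 = 2697 RPM.
Gear mesh: ratio = 38/44 = 0.86364, so shaft III turns at 2697 / 0.86364 = 3122.8 RPM.
Gear mesh: ratio = 25/62 = 0.40323, so shaft IV turns at 3122.8 / 0.40323 = 7744.6 RPM.
Gear mesh: ratio = 58/42 = 1.381, so the load shaft turns at 7744.6 / 1.381 = 5608.2 RPM.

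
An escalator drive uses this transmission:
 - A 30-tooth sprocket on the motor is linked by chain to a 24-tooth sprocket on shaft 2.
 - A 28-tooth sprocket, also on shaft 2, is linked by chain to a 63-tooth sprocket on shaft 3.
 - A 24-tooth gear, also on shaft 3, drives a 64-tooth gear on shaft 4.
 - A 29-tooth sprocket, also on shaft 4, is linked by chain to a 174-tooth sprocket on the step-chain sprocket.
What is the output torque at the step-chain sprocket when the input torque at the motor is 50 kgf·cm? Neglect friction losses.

After the chain (24/30): 50 × 0.8 = 40 kgf·cm
After the chain (63/28): 40 × 2.25 = 90 kgf·cm
After the gear mesh (64/24): 90 × 2.6667 = 240 kgf·cm
After the chain (174/29): 240 × 6 = 1440 kgf·cm

1440 kgf·cm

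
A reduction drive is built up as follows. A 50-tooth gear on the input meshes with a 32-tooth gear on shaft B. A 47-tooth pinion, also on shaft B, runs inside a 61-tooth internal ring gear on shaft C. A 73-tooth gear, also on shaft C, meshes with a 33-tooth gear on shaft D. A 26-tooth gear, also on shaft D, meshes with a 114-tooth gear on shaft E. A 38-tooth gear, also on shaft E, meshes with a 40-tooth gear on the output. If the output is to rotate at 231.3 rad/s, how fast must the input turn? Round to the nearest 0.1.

400.9 rad/s

Overall ratio R = 0.64 × 1.2979 × 0.45205 × 4.3846 × 1.0526 = 1.733.
Required input speed = output speed × R = 231.3 × 1.733 = 400.85 rad/s.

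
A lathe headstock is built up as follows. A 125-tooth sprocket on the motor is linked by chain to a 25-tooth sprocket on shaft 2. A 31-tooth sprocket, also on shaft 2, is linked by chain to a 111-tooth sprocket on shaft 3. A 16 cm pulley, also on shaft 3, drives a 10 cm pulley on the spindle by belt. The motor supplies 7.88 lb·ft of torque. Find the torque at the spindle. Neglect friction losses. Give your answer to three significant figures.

After the chain (25/125): 7.88 × 0.2 = 1.576 lb·ft
After the chain (111/31): 1.576 × 3.5806 = 5.6431 lb·ft
After the belt (10/16): 5.6431 × 0.625 = 3.5269 lb·ft

3.53 lb·ft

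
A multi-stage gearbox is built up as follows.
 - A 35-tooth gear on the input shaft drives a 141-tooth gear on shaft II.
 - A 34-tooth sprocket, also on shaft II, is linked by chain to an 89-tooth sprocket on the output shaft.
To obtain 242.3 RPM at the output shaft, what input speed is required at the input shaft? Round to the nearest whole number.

2555 RPM

Overall ratio R = 4.0286 × 2.6176 = 10.545.
Required input speed = output speed × R = 242.3 × 10.545 = 2555.1 RPM.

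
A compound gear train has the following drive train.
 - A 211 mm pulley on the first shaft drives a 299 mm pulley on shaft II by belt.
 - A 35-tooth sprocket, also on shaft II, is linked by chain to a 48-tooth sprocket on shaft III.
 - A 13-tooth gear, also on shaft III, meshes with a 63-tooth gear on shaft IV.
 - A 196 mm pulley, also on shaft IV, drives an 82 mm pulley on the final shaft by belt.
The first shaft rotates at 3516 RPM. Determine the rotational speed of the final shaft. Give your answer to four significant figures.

892.3 RPM

belt 299/211 = 1.4171 → 3516/1.4171 = 2481.2 RPM
chain 48/35 = 1.3714 → 2481.2/1.3714 = 1809.2 RPM
gear mesh 63/13 = 4.8462 → 1809.2/4.8462 = 373.33 RPM
belt 82/196 = 0.41837 → 373.33/0.41837 = 892.34 RPM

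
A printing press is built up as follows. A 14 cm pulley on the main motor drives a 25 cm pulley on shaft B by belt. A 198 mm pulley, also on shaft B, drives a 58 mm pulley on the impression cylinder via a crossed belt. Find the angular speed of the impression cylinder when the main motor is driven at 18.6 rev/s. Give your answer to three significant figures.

35.6 rev/s

the main motor → shaft B (belt, 25/14): 18.6 ÷ 1.7857 = 10.416 rev/s
shaft B → the impression cylinder (belt, 58/198): 10.416 ÷ 0.29293 = 35.558 rev/s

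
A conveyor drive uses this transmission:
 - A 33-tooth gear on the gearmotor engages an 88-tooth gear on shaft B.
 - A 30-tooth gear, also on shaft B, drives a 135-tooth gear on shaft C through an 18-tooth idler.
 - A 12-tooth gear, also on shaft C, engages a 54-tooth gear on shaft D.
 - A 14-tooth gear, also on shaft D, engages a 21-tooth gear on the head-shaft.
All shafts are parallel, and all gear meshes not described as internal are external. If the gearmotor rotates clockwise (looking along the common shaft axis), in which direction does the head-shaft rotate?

the gearmotor → shaft B: external mesh, 1 reversal → CCW.
shaft B → shaft C: driver → idler → driven is 2 external meshes, 2 reversals → CCW.
shaft C → shaft D: external mesh, 1 reversal → CW.
shaft D → the head-shaft: external mesh, 1 reversal → CCW.
5 reversals in total — an odd number — so the head-shaft turns opposite to the gearmotor.

anticlockwise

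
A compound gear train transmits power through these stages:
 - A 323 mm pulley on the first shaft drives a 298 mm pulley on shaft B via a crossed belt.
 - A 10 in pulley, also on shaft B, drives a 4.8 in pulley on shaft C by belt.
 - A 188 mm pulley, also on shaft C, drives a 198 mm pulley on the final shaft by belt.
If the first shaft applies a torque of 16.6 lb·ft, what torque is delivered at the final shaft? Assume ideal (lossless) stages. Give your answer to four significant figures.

7.742 lb·ft

Belt: ratio = 298/323 = 0.9226; torque at shaft B = 16.6 × 0.9226 = 15.315 lb·ft.
Belt: ratio = 4.8/10 = 0.48; torque at shaft C = 15.315 × 0.48 = 7.3513 lb·ft.
Belt: ratio = 198/188 = 1.0532; torque at the final shaft = 7.3513 × 1.0532 = 7.7423 lb·ft.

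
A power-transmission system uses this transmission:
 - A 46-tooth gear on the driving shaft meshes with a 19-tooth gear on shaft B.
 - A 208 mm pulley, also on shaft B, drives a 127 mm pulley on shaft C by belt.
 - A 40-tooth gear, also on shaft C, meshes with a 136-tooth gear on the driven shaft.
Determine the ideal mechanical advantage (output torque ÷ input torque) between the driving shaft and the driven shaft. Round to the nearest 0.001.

Each stage contributes driven/driver: gear mesh 19/46 = 0.41304, belt 127/208 = 0.61058, gear mesh 136/40 = 3.4.
Overall: 0.41304 × 0.61058 × 3.4 = 0.85746.

0.857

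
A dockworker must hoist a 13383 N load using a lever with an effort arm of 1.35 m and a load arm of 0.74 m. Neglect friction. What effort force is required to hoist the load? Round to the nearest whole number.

Lever MA = effort arm / load arm = 1.35/0.74 = 1.8243.
Effort = load / MA = 13383 / 1.8243 = 7335.9 N.

7336 N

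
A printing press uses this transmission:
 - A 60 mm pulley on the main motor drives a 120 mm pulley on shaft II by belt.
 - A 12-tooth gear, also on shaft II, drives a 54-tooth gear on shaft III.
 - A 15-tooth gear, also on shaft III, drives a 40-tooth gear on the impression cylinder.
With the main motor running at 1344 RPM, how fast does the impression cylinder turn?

Belt: ratio = 120/60 = 2, so shaft II turns at 1344 / 2 = 672 RPM.
Gear mesh: ratio = 54/12 = 4.5, so shaft III turns at 672 / 4.5 = 149.33 RPM.
Gear mesh: ratio = 40/15 = 2.6667, so the impression cylinder turns at 149.33 / 2.6667 = 56 RPM.

56 RPM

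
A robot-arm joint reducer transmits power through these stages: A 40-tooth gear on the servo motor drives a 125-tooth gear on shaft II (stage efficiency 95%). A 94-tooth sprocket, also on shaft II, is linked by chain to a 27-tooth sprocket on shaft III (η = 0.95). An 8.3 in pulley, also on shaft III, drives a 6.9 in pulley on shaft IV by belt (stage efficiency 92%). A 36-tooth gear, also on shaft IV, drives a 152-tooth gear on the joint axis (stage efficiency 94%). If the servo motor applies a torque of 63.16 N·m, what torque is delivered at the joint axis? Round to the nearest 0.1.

155.3 N·m

Gear mesh: ratio = 125/40 = 3.125; torque at shaft II = 63.16 × 3.125 × 0.95 = 187.51 N·m.
Chain: ratio = 27/94 = 0.28723; torque at shaft III = 187.51 × 0.28723 × 0.95 = 51.165 N·m.
Belt: ratio = 6.9/8.3 = 0.83133; torque at shaft IV = 51.165 × 0.83133 × 0.92 = 39.132 N·m.
Gear mesh: ratio = 152/36 = 4.2222; torque at the joint axis = 39.132 × 4.2222 × 0.94 = 155.31 N·m.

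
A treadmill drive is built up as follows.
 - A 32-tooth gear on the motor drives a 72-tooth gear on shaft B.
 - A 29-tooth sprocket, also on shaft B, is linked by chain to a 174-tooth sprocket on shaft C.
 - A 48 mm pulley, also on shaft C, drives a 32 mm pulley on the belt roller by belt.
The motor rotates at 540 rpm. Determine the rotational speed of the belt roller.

gear mesh 72/32 = 2.25 → 540/2.25 = 240 rpm
chain 174/29 = 6 → 240/6 = 40 rpm
belt 32/48 = 0.66667 → 40/0.66667 = 60 rpm

60 rpm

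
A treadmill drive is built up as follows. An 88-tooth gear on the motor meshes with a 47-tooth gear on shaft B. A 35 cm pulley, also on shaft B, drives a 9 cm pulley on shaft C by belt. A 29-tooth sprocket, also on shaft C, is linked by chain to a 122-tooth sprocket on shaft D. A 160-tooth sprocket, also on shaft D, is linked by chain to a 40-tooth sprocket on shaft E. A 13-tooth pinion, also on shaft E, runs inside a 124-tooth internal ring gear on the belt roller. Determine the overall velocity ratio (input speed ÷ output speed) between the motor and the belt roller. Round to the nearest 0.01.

1.38

Each stage contributes driven/driver: gear mesh 47/88 = 0.53409, belt 9/35 = 0.25714, chain 122/29 = 4.2069, chain 40/160 = 0.25, internal gear 124/13 = 9.5385.
Overall: 0.53409 × 0.25714 × 4.2069 × 0.25 × 9.5385 = 1.3777.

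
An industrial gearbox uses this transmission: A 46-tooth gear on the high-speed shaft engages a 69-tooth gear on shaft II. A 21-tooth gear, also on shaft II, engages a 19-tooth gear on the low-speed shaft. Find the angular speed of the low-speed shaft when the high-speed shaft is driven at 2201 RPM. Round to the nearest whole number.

gear mesh 69/46 = 1.5 → 2201/1.5 = 1467.3 RPM
gear mesh 19/21 = 0.90476 → 1467.3/0.90476 = 1621.8 RPM

1622 RPM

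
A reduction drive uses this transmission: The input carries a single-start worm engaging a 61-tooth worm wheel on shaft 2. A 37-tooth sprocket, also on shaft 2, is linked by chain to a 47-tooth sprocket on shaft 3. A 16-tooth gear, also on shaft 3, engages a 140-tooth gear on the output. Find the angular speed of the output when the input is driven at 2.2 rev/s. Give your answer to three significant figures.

worm 61/1 = 61 → 2.2/61 = 0.036066 rev/s
chain 47/37 = 1.2703 → 0.036066/1.2703 = 0.028392 rev/s
gear mesh 140/16 = 8.75 → 0.028392/8.75 = 0.0032448 rev/s

0.00324 rev/s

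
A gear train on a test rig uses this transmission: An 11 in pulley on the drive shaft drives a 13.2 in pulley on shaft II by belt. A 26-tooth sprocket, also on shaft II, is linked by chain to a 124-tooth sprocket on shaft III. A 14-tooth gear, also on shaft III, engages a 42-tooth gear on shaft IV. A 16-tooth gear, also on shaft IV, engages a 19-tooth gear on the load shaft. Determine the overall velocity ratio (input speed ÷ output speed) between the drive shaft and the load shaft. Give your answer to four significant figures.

Each stage contributes driven/driver: belt 13.2/11 = 1.2, chain 124/26 = 4.7692, gear mesh 42/14 = 3, gear mesh 19/16 = 1.1875.
Overall: 1.2 × 4.7692 × 3 × 1.1875 = 20.388.

20.39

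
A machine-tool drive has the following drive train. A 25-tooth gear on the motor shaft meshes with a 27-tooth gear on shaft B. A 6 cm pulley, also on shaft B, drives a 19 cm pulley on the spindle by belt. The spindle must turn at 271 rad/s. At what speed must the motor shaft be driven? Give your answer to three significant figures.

927 rad/s

Overall ratio R = 1.08 × 3.1667 = 3.42.
Required input speed = output speed × R = 271 × 3.42 = 926.82 rad/s.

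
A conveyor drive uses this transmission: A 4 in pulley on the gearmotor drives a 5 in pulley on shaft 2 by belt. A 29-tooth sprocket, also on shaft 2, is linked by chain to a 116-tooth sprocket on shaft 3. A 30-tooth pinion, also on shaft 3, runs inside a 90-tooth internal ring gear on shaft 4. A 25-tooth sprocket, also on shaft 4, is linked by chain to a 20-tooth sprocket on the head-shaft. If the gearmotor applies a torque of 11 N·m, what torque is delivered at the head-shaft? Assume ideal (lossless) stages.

belt 5/4 = 1.25 → τ = 11·1.25 = 13.75 N·m
chain 116/29 = 4 → τ = 13.75·4 = 55 N·m
internal gear 90/30 = 3 → τ = 55·3 = 165 N·m
chain 20/25 = 0.8 → τ = 165·0.8 = 132 N·m

132 N·m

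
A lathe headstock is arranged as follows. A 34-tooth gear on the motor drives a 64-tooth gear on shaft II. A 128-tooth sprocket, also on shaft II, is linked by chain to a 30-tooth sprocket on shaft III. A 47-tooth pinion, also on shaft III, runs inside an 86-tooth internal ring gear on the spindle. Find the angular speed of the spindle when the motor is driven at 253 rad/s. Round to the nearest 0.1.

Gear mesh: ratio = 64/34 = 1.8824, so shaft II turns at 253 / 1.8824 = 134.41 rad/s.
Chain: ratio = 30/128 = 0.23438, so shaft III turns at 134.41 / 0.23438 = 573.47 rad/s.
Internal gear: ratio = 86/47 = 1.8298, so the spindle turns at 573.47 / 1.8298 = 313.41 rad/s.

313.4 rad/s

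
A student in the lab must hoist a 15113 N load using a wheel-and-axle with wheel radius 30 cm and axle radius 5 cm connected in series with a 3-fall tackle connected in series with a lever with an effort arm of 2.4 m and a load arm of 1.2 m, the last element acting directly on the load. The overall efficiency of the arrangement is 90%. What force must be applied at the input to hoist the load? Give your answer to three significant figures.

Wheel-and-axle MA = R/r = 30/5 = 6.
Block-and-tackle MA = number of supporting rope parts = 3.
Lever MA = effort arm / load arm = 2.4/1.2 = 2.
Combined ideal MA = 6 × 3 × 2 = 36.
Actual MA = 36 × 0.90 = 32.4.
Effort = load / actual MA = 15113 / 32.4 = 466.45 N.

466 N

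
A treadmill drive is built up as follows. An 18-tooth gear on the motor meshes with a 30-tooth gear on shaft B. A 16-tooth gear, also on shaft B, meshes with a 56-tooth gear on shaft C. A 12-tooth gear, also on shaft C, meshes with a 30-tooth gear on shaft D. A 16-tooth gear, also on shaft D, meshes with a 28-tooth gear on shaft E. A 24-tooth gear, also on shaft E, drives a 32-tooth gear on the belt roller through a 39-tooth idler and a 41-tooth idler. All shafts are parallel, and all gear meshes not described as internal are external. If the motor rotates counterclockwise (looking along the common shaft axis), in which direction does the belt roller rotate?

clockwise

the motor → shaft B: external mesh, 1 reversal → CW.
shaft B → shaft C: external mesh, 1 reversal → CCW.
shaft C → shaft D: external mesh, 1 reversal → CW.
shaft D → shaft E: external mesh, 1 reversal → CCW.
shaft E → the belt roller: driver → idler → idler → driven is 3 external meshes, 3 reversals → CW.
7 reversals in total — an odd number — so the belt roller turns opposite to the motor.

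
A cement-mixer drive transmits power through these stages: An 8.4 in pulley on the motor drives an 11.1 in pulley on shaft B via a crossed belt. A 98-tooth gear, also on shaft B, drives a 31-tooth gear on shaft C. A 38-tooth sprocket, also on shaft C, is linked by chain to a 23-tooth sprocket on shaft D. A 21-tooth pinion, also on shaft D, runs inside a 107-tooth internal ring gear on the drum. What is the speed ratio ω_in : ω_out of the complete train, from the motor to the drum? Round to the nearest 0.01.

1.29

Each stage contributes driven/driver: belt 11.1/8.4 = 1.3214, gear mesh 31/98 = 0.31633, chain 23/38 = 0.60526, internal gear 107/21 = 5.0952.
Overall: 1.3214 × 0.31633 × 0.60526 × 5.0952 = 1.2891.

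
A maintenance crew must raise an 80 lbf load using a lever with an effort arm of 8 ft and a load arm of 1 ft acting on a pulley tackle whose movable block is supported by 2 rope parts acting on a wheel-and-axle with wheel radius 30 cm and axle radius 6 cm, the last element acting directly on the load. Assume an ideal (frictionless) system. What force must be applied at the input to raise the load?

1 lbf

Lever MA = effort arm / load arm = 8/1 = 8.
Block-and-tackle MA = number of supporting rope parts = 2.
Wheel-and-axle MA = R/r = 30/6 = 5.
Combined ideal MA = 8 × 2 × 5 = 80.
Effort = load / MA = 80 / 80 = 1 lbf.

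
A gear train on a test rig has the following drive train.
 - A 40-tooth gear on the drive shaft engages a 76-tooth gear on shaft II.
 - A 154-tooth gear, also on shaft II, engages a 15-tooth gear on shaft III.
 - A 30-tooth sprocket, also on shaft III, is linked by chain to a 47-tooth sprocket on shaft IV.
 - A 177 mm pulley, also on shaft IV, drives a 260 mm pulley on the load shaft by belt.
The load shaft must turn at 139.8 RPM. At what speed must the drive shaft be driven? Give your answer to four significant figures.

59.54 RPM

Overall ratio R = 1.9 × 0.097403 × 1.5667 × 1.4689 = 0.42589.
Required input speed = output speed × R = 139.8 × 0.42589 = 59.54 RPM.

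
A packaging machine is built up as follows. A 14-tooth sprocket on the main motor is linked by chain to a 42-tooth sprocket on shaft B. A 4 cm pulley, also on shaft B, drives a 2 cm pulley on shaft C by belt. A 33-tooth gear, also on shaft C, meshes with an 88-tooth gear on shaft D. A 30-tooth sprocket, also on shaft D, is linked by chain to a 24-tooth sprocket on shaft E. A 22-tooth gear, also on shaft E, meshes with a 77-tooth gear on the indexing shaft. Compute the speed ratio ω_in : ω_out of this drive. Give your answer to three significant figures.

Each stage contributes driven/driver: chain 42/14 = 3, belt 2/4 = 0.5, gear mesh 88/33 = 2.6667, chain 24/30 = 0.8, gear mesh 77/22 = 3.5.
Overall: 3 × 0.5 × 2.6667 × 0.8 × 3.5 = 11.2.

11.2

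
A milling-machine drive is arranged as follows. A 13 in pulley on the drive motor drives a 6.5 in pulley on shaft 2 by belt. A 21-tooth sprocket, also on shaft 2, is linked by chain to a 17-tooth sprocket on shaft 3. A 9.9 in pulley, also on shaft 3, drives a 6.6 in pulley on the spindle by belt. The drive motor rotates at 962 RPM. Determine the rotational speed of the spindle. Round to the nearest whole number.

3565 RPM

belt 6.5/13 = 0.5 → 962/0.5 = 1924 RPM
chain 17/21 = 0.80952 → 1924/0.80952 = 2376.7 RPM
belt 6.6/9.9 = 0.66667 → 2376.7/0.66667 = 3565.1 RPM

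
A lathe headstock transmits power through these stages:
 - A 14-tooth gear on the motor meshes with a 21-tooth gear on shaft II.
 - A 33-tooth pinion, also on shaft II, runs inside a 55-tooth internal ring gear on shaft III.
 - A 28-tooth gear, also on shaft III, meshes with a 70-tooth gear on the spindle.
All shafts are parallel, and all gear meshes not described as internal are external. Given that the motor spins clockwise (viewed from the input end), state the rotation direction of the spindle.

the motor → shaft II: external mesh, 1 reversal → CCW.
shaft II → shaft III: internal mesh, same direction → CCW.
shaft III → the spindle: external mesh, 1 reversal → CW.
2 reversals in total — an even number — so the spindle turns the same way as the motor.

clockwise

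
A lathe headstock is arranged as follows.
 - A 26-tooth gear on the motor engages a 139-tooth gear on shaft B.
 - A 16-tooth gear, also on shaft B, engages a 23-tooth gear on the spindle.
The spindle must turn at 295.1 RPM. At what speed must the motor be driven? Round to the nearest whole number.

Overall ratio R = 5.3462 × 1.4375 = 7.6851.
Required input speed = output speed × R = 295.1 × 7.6851 = 2267.9 RPM.

2268 RPM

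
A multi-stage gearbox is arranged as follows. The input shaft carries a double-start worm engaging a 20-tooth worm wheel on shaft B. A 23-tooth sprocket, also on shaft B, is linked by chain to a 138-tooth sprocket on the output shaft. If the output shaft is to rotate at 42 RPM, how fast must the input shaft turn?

Overall ratio R = 10 × 6 = 60.
Required input speed = output speed × R = 42 × 60 = 2520 RPM.

2520 RPM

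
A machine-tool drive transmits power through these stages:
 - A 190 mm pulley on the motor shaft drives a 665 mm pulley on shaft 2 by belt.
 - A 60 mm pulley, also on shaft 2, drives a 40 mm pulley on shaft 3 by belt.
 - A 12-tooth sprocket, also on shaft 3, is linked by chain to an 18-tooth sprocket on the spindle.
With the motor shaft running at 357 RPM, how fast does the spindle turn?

102 RPM

the motor shaft → shaft 2 (belt, 665/190): 357 ÷ 3.5 = 102 RPM
shaft 2 → shaft 3 (belt, 40/60): 102 ÷ 0.66667 = 153 RPM
shaft 3 → the spindle (chain, 18/12): 153 ÷ 1.5 = 102 RPM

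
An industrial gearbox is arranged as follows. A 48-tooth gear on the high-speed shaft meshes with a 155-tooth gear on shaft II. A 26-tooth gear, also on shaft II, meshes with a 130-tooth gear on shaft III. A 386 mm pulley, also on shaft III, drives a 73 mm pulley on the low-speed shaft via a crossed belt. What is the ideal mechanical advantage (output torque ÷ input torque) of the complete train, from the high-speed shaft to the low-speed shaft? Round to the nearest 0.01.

3.05

Each stage contributes driven/driver: gear mesh 155/48 = 3.2292, gear mesh 130/26 = 5, belt 73/386 = 0.18912.
Overall: 3.2292 × 5 × 0.18912 = 3.0535.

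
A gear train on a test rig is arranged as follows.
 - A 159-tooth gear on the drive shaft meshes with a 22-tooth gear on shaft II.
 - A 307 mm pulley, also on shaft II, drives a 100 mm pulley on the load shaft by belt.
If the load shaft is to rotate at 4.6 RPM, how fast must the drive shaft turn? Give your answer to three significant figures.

Overall ratio R = 0.13836 × 0.32573 = 0.04507.
Required input speed = output speed × R = 4.6 × 0.04507 = 0.20732 RPM.

0.207 RPM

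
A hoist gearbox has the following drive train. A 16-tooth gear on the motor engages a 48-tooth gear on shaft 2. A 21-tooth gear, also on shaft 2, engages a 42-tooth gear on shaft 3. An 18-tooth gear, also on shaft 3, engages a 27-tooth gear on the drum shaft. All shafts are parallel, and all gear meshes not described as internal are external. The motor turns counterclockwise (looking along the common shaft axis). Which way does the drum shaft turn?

the motor → shaft 2: external mesh, 1 reversal → CW.
shaft 2 → shaft 3: external mesh, 1 reversal → CCW.
shaft 3 → the drum shaft: external mesh, 1 reversal → CW.
3 reversals in total — an odd number — so the drum shaft turns opposite to the motor.

clockwise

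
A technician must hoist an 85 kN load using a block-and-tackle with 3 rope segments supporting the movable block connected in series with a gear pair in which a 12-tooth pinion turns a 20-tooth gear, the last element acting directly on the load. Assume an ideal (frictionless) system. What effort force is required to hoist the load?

Block-and-tackle MA = number of supporting rope parts = 3.
Gear pair MA = 20/12 = 1.6667.
Combined ideal MA = 3 × 1.6667 = 5.
Effort = load / MA = 85 / 5 = 17 kN.

17 kN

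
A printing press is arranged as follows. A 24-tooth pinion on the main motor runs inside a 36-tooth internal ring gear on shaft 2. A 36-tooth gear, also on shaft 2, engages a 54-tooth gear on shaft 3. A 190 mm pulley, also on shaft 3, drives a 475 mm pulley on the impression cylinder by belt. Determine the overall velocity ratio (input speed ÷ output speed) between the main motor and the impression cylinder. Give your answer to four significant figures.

5.625

Each stage contributes driven/driver: internal gear 36/24 = 1.5, gear mesh 54/36 = 1.5, belt 475/190 = 2.5.
Overall: 1.5 × 1.5 × 2.5 = 5.625.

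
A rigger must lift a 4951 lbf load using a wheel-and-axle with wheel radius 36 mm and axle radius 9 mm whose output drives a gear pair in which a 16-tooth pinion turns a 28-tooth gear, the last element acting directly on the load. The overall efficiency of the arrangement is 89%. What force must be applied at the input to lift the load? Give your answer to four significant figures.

Wheel-and-axle MA = R/r = 36/9 = 4.
Gear pair MA = 28/16 = 1.75.
Combined ideal MA = 4 × 1.75 = 7.
Actual MA = 7 × 0.89 = 6.23.
Effort = load / actual MA = 4951 / 6.23 = 794.7 lbf.

794.7 lbf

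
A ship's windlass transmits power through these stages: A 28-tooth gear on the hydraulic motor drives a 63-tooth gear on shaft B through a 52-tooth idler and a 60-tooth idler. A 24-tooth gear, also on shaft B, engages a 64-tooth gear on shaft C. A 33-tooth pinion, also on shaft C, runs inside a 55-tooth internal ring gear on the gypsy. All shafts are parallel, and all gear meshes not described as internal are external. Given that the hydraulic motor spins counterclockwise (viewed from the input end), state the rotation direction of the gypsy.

the hydraulic motor → shaft B: driver → idler → idler → driven is 3 external meshes, 3 reversals → CW.
shaft B → shaft C: external mesh, 1 reversal → CCW.
shaft C → the gypsy: internal mesh, same direction → CCW.
4 reversals in total — an even number — so the gypsy turns the same way as the hydraulic motor.

counterclockwise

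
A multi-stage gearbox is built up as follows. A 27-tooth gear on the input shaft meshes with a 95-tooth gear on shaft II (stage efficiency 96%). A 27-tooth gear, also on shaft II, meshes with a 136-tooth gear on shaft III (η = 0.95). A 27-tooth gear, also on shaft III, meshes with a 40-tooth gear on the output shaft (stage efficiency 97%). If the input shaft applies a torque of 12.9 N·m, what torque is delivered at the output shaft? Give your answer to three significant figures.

gear mesh 95/27 = 3.5185 → τ = 12.9·3.5185·0.96 = 43.573 N·m
gear mesh 136/27 = 5.037 → τ = 43.573·5.037·0.95 = 208.51 N·m
gear mesh 40/27 = 1.4815 → τ = 208.51·1.4815·0.97 = 299.63 N·m

300 N·m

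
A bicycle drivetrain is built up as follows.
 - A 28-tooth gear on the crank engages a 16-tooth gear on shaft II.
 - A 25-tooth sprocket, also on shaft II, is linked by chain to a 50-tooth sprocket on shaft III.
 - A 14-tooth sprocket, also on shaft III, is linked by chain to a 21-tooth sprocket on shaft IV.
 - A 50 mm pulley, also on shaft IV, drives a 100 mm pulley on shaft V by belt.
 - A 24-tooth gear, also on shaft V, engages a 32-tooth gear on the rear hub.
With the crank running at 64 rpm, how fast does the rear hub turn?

14 rpm

the crank → shaft II (gear mesh, 16/28): 64 ÷ 0.57143 = 112 rpm
shaft II → shaft III (chain, 50/25): 112 ÷ 2 = 56 rpm
shaft III → shaft IV (chain, 21/14): 56 ÷ 1.5 = 37.333 rpm
shaft IV → shaft V (belt, 100/50): 37.333 ÷ 2 = 18.667 rpm
shaft V → the rear hub (gear mesh, 32/24): 18.667 ÷ 1.3333 = 14 rpm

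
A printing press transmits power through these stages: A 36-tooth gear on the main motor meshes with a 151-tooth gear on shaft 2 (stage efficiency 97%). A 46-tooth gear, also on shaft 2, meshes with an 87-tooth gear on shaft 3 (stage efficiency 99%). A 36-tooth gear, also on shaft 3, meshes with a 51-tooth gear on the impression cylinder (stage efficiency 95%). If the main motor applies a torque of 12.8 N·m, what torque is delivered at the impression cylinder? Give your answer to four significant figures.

gear mesh 151/36 = 4.1944 → τ = 12.8·4.1944·0.97 = 52.078 N·m
gear mesh 87/46 = 1.8913 → τ = 52.078·1.8913·0.99 = 97.511 N·m
gear mesh 51/36 = 1.4167 → τ = 97.511·1.4167·0.95 = 131.23 N·m

131.2 N·m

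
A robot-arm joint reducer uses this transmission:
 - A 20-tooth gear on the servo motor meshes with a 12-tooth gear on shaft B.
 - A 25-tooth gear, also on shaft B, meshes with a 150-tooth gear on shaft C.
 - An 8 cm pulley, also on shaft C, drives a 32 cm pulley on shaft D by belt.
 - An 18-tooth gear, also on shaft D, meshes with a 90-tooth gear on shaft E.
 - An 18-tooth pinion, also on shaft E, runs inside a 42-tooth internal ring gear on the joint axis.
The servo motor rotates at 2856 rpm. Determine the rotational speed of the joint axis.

Gear mesh: ratio = 12/20 = 0.6, so shaft B turns at 2856 / 0.6 = 4760 rpm.
Gear mesh: ratio = 150/25 = 6, so shaft C turns at 4760 / 6 = 793.33 rpm.
Belt: ratio = 32/8 = 4, so shaft D turns at 793.33 / 4 = 198.33 rpm.
Gear mesh: ratio = 90/18 = 5, so shaft E turns at 198.33 / 5 = 39.667 rpm.
Internal gear: ratio = 42/18 = 2.3333, so the joint axis turns at 39.667 / 2.3333 = 17 rpm.

17 rpm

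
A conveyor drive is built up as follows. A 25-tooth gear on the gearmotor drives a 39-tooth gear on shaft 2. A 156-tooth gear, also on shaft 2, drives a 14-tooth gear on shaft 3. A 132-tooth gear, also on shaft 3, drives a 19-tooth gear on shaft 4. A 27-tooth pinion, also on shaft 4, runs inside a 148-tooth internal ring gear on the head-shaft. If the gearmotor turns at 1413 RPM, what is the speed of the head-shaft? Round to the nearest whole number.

gear mesh 39/25 = 1.56 → 1413/1.56 = 905.77 RPM
gear mesh 14/156 = 0.089744 → 905.77/0.089744 = 10093 RPM
gear mesh 19/132 = 0.14394 → 10093/0.14394 = 70119 RPM
internal gear 148/27 = 5.4815 → 70119/5.4815 = 12792 RPM

12792 RPM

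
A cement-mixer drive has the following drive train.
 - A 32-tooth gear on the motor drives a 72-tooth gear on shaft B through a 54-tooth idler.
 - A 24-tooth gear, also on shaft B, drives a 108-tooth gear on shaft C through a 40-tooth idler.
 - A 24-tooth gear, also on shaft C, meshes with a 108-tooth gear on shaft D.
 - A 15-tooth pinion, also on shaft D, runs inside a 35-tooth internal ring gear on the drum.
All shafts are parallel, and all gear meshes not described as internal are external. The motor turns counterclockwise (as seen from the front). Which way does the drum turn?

the motor → shaft B: driver → idler → driven is 2 external meshes, 2 reversals → CCW.
shaft B → shaft C: driver → idler → driven is 2 external meshes, 2 reversals → CCW.
shaft C → shaft D: external mesh, 1 reversal → CW.
shaft D → the drum: internal mesh, same direction → CW.
5 reversals in total — an odd number — so the drum turns opposite to the motor.

clockwise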